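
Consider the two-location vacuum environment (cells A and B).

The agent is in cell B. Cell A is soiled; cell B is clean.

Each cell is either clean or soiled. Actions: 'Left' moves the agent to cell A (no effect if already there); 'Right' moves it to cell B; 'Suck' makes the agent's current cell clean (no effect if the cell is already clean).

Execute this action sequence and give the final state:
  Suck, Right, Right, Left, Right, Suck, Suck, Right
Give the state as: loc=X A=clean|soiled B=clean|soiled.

loc=B A=soiled B=clean

1) do Suck; now loc=B A=soiled B=clean
2) do Right; now loc=B A=soiled B=clean
3) do Right; now loc=B A=soiled B=clean
4) do Left; now loc=A A=soiled B=clean
5) do Right; now loc=B A=soiled B=clean
6) do Suck; now loc=B A=soiled B=clean
7) do Suck; now loc=B A=soiled B=clean
8) do Right; now loc=B A=soiled B=clean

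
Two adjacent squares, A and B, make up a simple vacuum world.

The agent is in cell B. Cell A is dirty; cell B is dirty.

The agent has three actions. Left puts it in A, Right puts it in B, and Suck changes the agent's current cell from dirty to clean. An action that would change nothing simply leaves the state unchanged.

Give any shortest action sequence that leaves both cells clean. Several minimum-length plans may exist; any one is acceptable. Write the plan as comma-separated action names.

Suck, Left, Suck

1. Suck → in B — A dirty, B clean
2. Left → in A — A dirty, B clean
3. Suck → in A — A clean, B clean
min 3: Suck B + move + Suck A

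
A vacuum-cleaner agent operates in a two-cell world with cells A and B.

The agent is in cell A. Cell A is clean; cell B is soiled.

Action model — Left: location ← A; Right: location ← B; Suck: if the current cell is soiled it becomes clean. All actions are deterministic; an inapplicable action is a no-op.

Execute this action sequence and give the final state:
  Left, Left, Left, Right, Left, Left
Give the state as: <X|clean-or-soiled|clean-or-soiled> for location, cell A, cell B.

<A|clean|soiled>

t=1 Left ⇒ <A|clean|soiled>
t=2 Left ⇒ <A|clean|soiled>
t=3 Left ⇒ <A|clean|soiled>
t=4 Right ⇒ <B|clean|soiled>
t=5 Left ⇒ <A|clean|soiled>
t=6 Left ⇒ <A|clean|soiled>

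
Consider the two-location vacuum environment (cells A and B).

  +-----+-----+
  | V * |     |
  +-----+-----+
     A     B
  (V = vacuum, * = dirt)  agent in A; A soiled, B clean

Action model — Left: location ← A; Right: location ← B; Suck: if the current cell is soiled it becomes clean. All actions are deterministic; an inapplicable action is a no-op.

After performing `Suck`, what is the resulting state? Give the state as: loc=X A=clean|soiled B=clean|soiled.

start: loc=A A=soiled B=clean
step 1/1 (Suck): loc=A A=clean B=clean

loc=A A=clean B=clean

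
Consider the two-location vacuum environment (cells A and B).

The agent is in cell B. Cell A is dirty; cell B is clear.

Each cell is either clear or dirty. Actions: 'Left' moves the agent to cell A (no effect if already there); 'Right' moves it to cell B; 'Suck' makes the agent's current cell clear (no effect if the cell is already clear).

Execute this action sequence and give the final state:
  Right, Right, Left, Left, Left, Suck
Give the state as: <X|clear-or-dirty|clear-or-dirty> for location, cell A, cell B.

<A|clear|clear>

step 1/6 (Right): <B|dirty|clear>
step 2/6 (Right): <B|dirty|clear>
step 3/6 (Left): <A|dirty|clear>
step 4/6 (Left): <A|dirty|clear>
step 5/6 (Left): <A|dirty|clear>
step 6/6 (Suck): <A|clear|clear>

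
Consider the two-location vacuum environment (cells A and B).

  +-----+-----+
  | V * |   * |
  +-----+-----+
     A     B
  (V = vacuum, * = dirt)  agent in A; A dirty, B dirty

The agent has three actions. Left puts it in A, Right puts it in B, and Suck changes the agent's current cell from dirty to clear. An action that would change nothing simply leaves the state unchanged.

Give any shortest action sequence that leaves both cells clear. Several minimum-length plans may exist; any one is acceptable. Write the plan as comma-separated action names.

[1] after Suck: (A; A:clear, B:dirty)
[2] after Right: (B; A:clear, B:dirty)
[3] after Suck: (B; A:clear, B:clear)
min 3: Suck A + move + Suck B

Suck, Right, Suck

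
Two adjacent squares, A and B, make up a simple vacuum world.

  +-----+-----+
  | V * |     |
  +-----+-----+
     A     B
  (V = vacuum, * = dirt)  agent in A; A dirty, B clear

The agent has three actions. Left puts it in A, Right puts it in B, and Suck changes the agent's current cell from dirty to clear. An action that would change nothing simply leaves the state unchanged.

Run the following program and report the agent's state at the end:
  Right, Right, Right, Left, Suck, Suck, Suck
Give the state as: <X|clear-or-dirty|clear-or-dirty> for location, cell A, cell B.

<A|clear|clear>

1. Right → <B|dirty|clear>
2. Right → <B|dirty|clear>
3. Right → <B|dirty|clear>
4. Left → <A|dirty|clear>
5. Suck → <A|clear|clear>
6. Suck → <A|clear|clear>
7. Suck → <A|clear|clear>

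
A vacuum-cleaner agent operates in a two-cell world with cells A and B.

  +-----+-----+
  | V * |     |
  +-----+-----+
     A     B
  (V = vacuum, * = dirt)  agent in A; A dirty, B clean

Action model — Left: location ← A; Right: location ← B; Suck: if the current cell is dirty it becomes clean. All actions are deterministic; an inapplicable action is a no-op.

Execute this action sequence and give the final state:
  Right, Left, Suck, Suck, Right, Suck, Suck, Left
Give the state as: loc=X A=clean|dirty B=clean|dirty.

loc=A A=clean B=clean

step 1/8 (Right): loc=B A=dirty B=clean
step 2/8 (Left): loc=A A=dirty B=clean
step 3/8 (Suck): loc=A A=clean B=clean
step 4/8 (Suck): loc=A A=clean B=clean
step 5/8 (Right): loc=B A=clean B=clean
step 6/8 (Suck): loc=B A=clean B=clean
step 7/8 (Suck): loc=B A=clean B=clean
step 8/8 (Left): loc=A A=clean B=clean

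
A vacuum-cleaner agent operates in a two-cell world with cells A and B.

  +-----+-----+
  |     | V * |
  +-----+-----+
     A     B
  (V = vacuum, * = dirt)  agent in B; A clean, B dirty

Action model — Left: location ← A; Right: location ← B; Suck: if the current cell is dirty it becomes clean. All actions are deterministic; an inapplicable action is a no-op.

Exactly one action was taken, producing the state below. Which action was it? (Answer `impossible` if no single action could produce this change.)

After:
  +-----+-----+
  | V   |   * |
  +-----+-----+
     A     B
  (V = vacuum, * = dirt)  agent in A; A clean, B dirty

try  Left: <A|clean|dirty>  ← match
try Right: <B|clean|dirty>
try  Suck: <B|clean|clean>

Left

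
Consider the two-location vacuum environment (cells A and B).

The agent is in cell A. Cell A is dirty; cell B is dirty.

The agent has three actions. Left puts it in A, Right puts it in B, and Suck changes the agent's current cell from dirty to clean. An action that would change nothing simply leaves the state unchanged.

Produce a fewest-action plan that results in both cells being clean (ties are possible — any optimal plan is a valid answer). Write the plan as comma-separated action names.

Suck, Right, Suck

step 1/3 (Suck): in A — A clean, B dirty
step 2/3 (Right): in B — A clean, B dirty
step 3/3 (Suck): in B — A clean, B clean
min 3: Suck A + move + Suck B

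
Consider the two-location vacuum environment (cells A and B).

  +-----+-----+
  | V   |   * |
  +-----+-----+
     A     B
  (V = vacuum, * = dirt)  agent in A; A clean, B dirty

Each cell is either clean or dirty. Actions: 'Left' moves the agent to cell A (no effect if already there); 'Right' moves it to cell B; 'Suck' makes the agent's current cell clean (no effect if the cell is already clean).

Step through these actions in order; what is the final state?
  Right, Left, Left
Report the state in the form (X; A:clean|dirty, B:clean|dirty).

[1] after Right: (B; A:clean, B:dirty)
[2] after Left: (A; A:clean, B:dirty)
[3] after Left: (A; A:clean, B:dirty)

(A; A:clean, B:dirty)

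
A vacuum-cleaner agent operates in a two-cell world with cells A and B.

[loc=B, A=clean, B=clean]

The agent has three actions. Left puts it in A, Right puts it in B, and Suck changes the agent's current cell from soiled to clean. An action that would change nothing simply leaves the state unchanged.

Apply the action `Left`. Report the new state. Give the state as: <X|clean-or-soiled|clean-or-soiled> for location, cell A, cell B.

<A|clean|clean>

start: <B|clean|clean>
t=1 Left ⇒ <A|clean|clean>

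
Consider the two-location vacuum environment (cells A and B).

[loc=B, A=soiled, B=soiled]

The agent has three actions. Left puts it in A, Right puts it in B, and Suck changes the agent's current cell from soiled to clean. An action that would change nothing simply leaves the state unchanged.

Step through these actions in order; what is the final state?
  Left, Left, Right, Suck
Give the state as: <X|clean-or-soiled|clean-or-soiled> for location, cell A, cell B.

<B|soiled|clean>

step 1/4 (Left): <A|soiled|soiled>
step 2/4 (Left): <A|soiled|soiled>
step 3/4 (Right): <B|soiled|soiled>
step 4/4 (Suck): <B|soiled|clean>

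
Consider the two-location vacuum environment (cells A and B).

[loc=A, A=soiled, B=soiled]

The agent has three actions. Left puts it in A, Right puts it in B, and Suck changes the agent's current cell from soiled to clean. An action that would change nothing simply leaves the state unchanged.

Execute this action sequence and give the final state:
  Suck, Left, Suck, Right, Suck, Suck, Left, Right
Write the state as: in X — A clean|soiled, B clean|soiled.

in B — A clean, B clean

1) do Suck; now in A — A clean, B soiled
2) do Left; now in A — A clean, B soiled
3) do Suck; now in A — A clean, B soiled
4) do Right; now in B — A clean, B soiled
5) do Suck; now in B — A clean, B clean
6) do Suck; now in B — A clean, B clean
7) do Left; now in A — A clean, B clean
8) do Right; now in B — A clean, B clean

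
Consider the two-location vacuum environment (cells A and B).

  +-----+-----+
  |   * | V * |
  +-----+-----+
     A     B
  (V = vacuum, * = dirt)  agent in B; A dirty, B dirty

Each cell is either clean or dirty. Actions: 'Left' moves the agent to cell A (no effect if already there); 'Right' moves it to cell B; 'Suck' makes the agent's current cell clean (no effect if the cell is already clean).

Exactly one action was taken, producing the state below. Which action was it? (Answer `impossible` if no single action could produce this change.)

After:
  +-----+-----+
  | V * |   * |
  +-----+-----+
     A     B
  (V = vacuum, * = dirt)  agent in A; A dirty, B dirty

Left

try  Left: (A; A:dirty, B:dirty)  ← match
try Right: (B; A:dirty, B:dirty)
try  Suck: (B; A:dirty, B:clean)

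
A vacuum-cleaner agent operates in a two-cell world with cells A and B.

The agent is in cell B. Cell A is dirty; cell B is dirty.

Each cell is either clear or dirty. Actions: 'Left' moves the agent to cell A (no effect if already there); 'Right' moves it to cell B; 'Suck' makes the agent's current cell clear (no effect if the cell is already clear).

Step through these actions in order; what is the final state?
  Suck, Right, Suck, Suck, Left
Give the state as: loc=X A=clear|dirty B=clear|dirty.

step 1/5 (Suck): loc=B A=dirty B=clear
step 2/5 (Right): loc=B A=dirty B=clear
step 3/5 (Suck): loc=B A=dirty B=clear
step 4/5 (Suck): loc=B A=dirty B=clear
step 5/5 (Left): loc=A A=dirty B=clear

loc=A A=dirty B=clear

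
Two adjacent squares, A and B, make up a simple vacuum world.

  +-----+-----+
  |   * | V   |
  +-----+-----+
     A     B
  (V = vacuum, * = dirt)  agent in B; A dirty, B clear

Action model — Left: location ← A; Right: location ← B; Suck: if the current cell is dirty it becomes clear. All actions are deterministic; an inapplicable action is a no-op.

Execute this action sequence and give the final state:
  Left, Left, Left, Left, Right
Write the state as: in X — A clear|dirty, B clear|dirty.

Left (#1): in A — A dirty, B clear
Left (#2): in A — A dirty, B clear
Left (#3): in A — A dirty, B clear
Left (#4): in A — A dirty, B clear
Right (#5): in B — A dirty, B clear

in B — A dirty, B clear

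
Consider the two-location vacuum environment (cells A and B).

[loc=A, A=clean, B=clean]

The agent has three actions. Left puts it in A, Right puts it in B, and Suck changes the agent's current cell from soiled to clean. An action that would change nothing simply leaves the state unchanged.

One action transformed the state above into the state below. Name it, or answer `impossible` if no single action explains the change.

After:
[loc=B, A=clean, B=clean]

Right

try  Left: <A|clean|clean>
try Right: <B|clean|clean>  ← match
try  Suck: <A|clean|clean>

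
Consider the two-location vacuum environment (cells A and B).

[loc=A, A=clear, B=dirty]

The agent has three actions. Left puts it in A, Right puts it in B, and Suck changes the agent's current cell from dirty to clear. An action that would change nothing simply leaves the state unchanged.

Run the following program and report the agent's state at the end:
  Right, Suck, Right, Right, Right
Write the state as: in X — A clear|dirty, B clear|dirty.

Right (#1): in B — A clear, B dirty
Suck (#2): in B — A clear, B clear
Right (#3): in B — A clear, B clear
Right (#4): in B — A clear, B clear
Right (#5): in B — A clear, B clear

in B — A clear, B clear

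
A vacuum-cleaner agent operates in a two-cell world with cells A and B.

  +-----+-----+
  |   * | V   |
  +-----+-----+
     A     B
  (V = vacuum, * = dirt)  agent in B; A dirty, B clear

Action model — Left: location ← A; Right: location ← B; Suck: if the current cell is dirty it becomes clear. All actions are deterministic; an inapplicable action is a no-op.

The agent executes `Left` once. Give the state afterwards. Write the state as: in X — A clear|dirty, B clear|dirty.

in A — A dirty, B clear

start: in B — A dirty, B clear
Left (#1): in A — A dirty, B clear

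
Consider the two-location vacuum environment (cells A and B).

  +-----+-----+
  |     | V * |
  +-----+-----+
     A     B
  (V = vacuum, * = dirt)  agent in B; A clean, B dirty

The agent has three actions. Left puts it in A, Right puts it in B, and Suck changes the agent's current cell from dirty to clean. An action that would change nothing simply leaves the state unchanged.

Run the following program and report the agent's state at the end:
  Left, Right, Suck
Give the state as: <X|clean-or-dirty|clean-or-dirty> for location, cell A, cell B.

<B|clean|clean>

1. Left → <A|clean|dirty>
2. Right → <B|clean|dirty>
3. Suck → <B|clean|clean>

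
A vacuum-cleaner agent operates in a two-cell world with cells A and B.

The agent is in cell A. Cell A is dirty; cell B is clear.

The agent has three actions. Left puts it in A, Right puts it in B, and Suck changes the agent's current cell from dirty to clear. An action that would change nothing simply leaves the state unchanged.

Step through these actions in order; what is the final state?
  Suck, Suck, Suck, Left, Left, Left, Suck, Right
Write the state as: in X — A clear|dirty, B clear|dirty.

1. Suck → in A — A clear, B clear
2. Suck → in A — A clear, B clear
3. Suck → in A — A clear, B clear
4. Left → in A — A clear, B clear
5. Left → in A — A clear, B clear
6. Left → in A — A clear, B clear
7. Suck → in A — A clear, B clear
8. Right → in B — A clear, B clear

in B — A clear, B clear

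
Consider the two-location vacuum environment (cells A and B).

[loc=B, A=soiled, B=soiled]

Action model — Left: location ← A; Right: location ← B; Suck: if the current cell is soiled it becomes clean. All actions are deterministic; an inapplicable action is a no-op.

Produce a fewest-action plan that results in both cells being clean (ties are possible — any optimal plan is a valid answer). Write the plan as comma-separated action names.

Suck, Left, Suck

t=1 Suck ⇒ in B — A soiled, B clean
t=2 Left ⇒ in A — A soiled, B clean
t=3 Suck ⇒ in A — A clean, B clean
min 3: Suck B + move + Suck A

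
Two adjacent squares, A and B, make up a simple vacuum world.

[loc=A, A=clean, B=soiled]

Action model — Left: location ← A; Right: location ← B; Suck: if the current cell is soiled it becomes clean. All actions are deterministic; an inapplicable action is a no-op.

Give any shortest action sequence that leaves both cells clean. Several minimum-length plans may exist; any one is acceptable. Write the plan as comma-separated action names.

Right, Suck

Right (#1): (B; A:clean, B:soiled)
Suck (#2): (B; A:clean, B:clean)
min 2: go B then Suck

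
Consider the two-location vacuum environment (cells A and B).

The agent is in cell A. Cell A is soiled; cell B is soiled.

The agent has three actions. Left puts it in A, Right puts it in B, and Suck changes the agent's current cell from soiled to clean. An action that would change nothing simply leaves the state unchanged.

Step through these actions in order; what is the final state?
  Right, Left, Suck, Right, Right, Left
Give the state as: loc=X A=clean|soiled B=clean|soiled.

1) do Right; now loc=B A=soiled B=soiled
2) do Left; now loc=A A=soiled B=soiled
3) do Suck; now loc=A A=clean B=soiled
4) do Right; now loc=B A=clean B=soiled
5) do Right; now loc=B A=clean B=soiled
6) do Left; now loc=A A=clean B=soiled

loc=A A=clean B=soiled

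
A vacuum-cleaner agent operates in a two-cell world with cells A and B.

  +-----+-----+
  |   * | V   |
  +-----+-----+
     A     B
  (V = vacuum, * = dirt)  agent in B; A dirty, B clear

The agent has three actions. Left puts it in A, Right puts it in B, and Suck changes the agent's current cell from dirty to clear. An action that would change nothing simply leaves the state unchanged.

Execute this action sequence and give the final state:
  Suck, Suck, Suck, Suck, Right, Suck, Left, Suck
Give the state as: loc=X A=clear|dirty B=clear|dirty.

loc=A A=clear B=clear

step 1/8 (Suck): loc=B A=dirty B=clear
step 2/8 (Suck): loc=B A=dirty B=clear
step 3/8 (Suck): loc=B A=dirty B=clear
step 4/8 (Suck): loc=B A=dirty B=clear
step 5/8 (Right): loc=B A=dirty B=clear
step 6/8 (Suck): loc=B A=dirty B=clear
step 7/8 (Left): loc=A A=dirty B=clear
step 8/8 (Suck): loc=A A=clear B=clear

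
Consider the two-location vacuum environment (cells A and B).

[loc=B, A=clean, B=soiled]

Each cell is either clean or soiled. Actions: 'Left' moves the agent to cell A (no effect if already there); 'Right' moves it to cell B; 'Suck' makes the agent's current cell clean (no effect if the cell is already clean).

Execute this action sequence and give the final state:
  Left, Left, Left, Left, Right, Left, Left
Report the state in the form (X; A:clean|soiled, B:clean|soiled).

(A; A:clean, B:soiled)

[1] after Left: (A; A:clean, B:soiled)
[2] after Left: (A; A:clean, B:soiled)
[3] after Left: (A; A:clean, B:soiled)
[4] after Left: (A; A:clean, B:soiled)
[5] after Right: (B; A:clean, B:soiled)
[6] after Left: (A; A:clean, B:soiled)
[7] after Left: (A; A:clean, B:soiled)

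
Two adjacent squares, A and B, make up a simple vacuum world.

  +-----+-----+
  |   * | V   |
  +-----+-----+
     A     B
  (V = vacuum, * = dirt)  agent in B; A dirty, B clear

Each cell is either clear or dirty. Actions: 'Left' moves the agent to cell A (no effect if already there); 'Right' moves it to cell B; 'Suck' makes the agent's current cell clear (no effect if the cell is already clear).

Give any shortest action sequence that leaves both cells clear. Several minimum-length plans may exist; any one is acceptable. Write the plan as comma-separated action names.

Left, Suck

step 1/2 (Left): (A; A:dirty, B:clear)
step 2/2 (Suck): (A; A:clear, B:clear)
min 2: go A then Suck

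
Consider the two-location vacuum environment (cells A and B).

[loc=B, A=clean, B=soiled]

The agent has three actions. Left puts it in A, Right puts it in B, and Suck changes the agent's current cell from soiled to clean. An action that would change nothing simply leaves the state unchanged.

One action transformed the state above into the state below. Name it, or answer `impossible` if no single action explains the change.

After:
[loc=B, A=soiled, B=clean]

try  Left: loc=A A=clean B=soiled
try Right: loc=B A=clean B=soiled
try  Suck: loc=B A=clean B=clean
no single action produces the after-state

impossible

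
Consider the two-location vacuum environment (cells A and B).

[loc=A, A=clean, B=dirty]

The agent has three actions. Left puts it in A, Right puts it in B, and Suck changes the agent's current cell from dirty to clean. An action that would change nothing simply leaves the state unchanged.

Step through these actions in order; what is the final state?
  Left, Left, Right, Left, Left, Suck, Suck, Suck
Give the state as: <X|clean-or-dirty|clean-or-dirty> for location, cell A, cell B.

<A|clean|dirty>

1. Left → <A|clean|dirty>
2. Left → <A|clean|dirty>
3. Right → <B|clean|dirty>
4. Left → <A|clean|dirty>
5. Left → <A|clean|dirty>
6. Suck → <A|clean|dirty>
7. Suck → <A|clean|dirty>
8. Suck → <A|clean|dirty>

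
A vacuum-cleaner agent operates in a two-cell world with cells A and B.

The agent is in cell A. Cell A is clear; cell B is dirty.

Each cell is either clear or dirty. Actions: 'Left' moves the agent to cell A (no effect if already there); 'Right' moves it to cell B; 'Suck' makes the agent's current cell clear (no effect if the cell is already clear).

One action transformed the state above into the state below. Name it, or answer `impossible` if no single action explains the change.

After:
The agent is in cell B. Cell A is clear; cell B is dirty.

try  Left: loc=A A=clear B=dirty
try Right: loc=B A=clear B=dirty  ← match
try  Suck: loc=A A=clear B=dirty

Right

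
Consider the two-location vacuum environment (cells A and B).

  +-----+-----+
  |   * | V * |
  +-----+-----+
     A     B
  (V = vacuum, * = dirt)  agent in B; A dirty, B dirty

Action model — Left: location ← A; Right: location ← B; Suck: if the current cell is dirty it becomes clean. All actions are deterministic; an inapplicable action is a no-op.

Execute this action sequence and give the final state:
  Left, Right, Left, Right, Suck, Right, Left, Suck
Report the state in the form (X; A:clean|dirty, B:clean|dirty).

(A; A:clean, B:clean)

step 1/8 (Left): (A; A:dirty, B:dirty)
step 2/8 (Right): (B; A:dirty, B:dirty)
step 3/8 (Left): (A; A:dirty, B:dirty)
step 4/8 (Right): (B; A:dirty, B:dirty)
step 5/8 (Suck): (B; A:dirty, B:clean)
step 6/8 (Right): (B; A:dirty, B:clean)
step 7/8 (Left): (A; A:dirty, B:clean)
step 8/8 (Suck): (A; A:clean, B:clean)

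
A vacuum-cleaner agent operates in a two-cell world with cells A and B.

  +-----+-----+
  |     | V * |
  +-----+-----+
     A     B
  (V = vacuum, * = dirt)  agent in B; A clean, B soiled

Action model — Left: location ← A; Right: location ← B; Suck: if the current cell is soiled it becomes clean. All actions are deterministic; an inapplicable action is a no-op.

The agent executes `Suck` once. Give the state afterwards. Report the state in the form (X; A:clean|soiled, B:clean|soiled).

(B; A:clean, B:clean)

start: (B; A:clean, B:soiled)
step 1/1 (Suck): (B; A:clean, B:clean)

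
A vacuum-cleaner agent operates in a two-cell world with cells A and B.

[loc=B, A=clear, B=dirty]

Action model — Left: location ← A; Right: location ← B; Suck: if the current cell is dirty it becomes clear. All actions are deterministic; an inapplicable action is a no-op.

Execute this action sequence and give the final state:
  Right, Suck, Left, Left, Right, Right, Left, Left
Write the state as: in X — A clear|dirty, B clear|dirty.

in A — A clear, B clear

1) do Right; now in B — A clear, B dirty
2) do Suck; now in B — A clear, B clear
3) do Left; now in A — A clear, B clear
4) do Left; now in A — A clear, B clear
5) do Right; now in B — A clear, B clear
6) do Right; now in B — A clear, B clear
7) do Left; now in A — A clear, B clear
8) do Left; now in A — A clear, B clear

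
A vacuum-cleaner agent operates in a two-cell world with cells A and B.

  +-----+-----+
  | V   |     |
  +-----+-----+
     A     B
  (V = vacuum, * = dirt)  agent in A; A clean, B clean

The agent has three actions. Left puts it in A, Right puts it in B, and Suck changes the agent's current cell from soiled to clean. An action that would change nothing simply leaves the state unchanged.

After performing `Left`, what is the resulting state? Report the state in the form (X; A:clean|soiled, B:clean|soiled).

(A; A:clean, B:clean)

start: (A; A:clean, B:clean)
1) do Left; now (A; A:clean, B:clean)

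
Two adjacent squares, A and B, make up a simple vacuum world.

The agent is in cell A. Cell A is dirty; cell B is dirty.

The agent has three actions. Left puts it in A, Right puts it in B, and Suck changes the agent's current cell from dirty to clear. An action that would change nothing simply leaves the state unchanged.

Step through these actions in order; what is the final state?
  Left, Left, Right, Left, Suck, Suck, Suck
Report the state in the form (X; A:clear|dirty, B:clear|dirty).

(A; A:clear, B:dirty)

[1] after Left: (A; A:dirty, B:dirty)
[2] after Left: (A; A:dirty, B:dirty)
[3] after Right: (B; A:dirty, B:dirty)
[4] after Left: (A; A:dirty, B:dirty)
[5] after Suck: (A; A:clear, B:dirty)
[6] after Suck: (A; A:clear, B:dirty)
[7] after Suck: (A; A:clear, B:dirty)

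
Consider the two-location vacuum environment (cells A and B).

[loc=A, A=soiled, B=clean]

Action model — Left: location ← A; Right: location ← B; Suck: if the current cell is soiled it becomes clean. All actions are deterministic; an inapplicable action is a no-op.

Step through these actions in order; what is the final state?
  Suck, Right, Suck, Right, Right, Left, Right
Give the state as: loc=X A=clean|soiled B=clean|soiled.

loc=B A=clean B=clean

1. Suck → loc=A A=clean B=clean
2. Right → loc=B A=clean B=clean
3. Suck → loc=B A=clean B=clean
4. Right → loc=B A=clean B=clean
5. Right → loc=B A=clean B=clean
6. Left → loc=A A=clean B=clean
7. Right → loc=B A=clean B=clean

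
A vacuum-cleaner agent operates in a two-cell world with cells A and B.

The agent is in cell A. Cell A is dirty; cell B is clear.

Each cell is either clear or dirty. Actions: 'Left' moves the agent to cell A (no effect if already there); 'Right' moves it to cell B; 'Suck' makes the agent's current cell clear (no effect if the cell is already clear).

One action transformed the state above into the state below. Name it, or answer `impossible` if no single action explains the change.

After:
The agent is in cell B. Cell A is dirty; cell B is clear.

Right

try  Left: loc=A A=dirty B=clear
try Right: loc=B A=dirty B=clear  ← match
try  Suck: loc=A A=clear B=clear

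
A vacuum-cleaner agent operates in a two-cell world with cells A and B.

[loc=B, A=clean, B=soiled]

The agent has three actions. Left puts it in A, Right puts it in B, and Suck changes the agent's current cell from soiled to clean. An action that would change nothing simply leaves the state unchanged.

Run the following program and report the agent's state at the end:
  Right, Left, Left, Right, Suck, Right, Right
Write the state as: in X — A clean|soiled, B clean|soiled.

Right (#1): in B — A clean, B soiled
Left (#2): in A — A clean, B soiled
Left (#3): in A — A clean, B soiled
Right (#4): in B — A clean, B soiled
Suck (#5): in B — A clean, B clean
Right (#6): in B — A clean, B clean
Right (#7): in B — A clean, B clean

in B — A clean, B clean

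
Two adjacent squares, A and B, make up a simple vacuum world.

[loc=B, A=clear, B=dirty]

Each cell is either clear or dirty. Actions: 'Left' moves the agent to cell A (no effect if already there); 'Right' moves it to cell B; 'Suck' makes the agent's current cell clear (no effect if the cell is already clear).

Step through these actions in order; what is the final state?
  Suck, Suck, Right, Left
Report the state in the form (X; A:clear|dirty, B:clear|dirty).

1) do Suck; now (B; A:clear, B:clear)
2) do Suck; now (B; A:clear, B:clear)
3) do Right; now (B; A:clear, B:clear)
4) do Left; now (A; A:clear, B:clear)

(A; A:clear, B:clear)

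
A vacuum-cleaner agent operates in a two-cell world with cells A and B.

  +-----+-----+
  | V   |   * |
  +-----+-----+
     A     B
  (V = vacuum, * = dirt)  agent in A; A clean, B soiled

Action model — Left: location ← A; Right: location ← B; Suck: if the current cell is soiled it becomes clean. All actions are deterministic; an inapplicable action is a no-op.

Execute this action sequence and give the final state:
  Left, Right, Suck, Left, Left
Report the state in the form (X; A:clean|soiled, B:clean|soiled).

(A; A:clean, B:clean)

1) do Left; now (A; A:clean, B:soiled)
2) do Right; now (B; A:clean, B:soiled)
3) do Suck; now (B; A:clean, B:clean)
4) do Left; now (A; A:clean, B:clean)
5) do Left; now (A; A:clean, B:clean)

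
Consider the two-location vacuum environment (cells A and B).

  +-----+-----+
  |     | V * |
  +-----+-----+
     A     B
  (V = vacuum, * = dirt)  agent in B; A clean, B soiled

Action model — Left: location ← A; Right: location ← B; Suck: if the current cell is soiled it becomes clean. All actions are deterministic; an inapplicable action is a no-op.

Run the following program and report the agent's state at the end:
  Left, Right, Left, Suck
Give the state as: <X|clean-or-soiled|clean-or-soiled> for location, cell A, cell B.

<A|clean|soiled>

step 1/4 (Left): <A|clean|soiled>
step 2/4 (Right): <B|clean|soiled>
step 3/4 (Left): <A|clean|soiled>
step 4/4 (Suck): <A|clean|soiled>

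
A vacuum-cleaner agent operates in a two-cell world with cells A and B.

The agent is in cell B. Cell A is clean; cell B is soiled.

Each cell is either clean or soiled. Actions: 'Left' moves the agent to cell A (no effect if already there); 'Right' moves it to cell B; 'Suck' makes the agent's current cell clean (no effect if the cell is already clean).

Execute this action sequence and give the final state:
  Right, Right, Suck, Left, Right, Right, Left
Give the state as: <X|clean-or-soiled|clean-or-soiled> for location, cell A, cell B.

1. Right → <B|clean|soiled>
2. Right → <B|clean|soiled>
3. Suck → <B|clean|clean>
4. Left → <A|clean|clean>
5. Right → <B|clean|clean>
6. Right → <B|clean|clean>
7. Left → <A|clean|clean>

<A|clean|clean>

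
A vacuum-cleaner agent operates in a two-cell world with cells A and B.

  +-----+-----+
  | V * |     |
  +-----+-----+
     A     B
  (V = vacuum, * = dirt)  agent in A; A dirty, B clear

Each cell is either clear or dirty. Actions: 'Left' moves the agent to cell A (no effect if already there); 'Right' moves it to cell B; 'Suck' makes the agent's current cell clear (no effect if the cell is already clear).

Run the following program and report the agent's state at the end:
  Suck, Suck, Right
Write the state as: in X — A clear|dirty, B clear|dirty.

[1] after Suck: in A — A clear, B clear
[2] after Suck: in A — A clear, B clear
[3] after Right: in B — A clear, B clear

in B — A clear, B clear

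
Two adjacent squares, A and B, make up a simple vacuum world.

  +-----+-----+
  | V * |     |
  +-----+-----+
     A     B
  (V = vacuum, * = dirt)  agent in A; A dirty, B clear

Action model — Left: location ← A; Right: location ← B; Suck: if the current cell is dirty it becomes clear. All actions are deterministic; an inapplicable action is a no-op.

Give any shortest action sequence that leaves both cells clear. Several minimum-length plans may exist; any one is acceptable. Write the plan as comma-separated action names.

1. Suck → (A; A:clear, B:clear)
min 1: A is dirty, one Suck

Suck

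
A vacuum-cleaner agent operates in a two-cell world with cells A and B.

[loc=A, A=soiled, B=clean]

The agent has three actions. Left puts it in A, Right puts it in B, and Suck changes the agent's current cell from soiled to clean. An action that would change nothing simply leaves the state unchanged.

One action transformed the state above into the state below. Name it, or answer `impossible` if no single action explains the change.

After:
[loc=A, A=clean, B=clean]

Suck

try  Left: in A — A soiled, B clean
try Right: in B — A soiled, B clean
try  Suck: in A — A clean, B clean  ← match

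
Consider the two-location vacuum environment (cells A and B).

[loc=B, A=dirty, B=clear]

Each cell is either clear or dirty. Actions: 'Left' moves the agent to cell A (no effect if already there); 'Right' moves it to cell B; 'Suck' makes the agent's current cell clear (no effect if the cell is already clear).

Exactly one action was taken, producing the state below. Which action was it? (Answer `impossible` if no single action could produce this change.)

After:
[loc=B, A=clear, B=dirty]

impossible

try  Left: loc=A A=dirty B=clear
try Right: loc=B A=dirty B=clear
try  Suck: loc=B A=dirty B=clear
no single action produces the after-state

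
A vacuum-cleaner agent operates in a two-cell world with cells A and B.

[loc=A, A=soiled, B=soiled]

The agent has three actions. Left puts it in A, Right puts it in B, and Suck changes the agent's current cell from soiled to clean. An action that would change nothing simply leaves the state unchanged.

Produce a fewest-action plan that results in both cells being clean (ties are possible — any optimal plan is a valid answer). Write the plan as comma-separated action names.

Suck, Right, Suck

Suck (#1): <A|clean|soiled>
Right (#2): <B|clean|soiled>
Suck (#3): <B|clean|clean>
min 3: Suck A + move + Suck B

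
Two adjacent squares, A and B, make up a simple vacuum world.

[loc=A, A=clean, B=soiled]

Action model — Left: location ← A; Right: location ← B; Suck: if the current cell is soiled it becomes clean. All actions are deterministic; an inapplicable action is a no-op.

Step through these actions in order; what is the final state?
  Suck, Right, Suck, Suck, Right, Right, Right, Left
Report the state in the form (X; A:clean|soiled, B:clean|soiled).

1) do Suck; now (A; A:clean, B:soiled)
2) do Right; now (B; A:clean, B:soiled)
3) do Suck; now (B; A:clean, B:clean)
4) do Suck; now (B; A:clean, B:clean)
5) do Right; now (B; A:clean, B:clean)
6) do Right; now (B; A:clean, B:clean)
7) do Right; now (B; A:clean, B:clean)
8) do Left; now (A; A:clean, B:clean)

(A; A:clean, B:clean)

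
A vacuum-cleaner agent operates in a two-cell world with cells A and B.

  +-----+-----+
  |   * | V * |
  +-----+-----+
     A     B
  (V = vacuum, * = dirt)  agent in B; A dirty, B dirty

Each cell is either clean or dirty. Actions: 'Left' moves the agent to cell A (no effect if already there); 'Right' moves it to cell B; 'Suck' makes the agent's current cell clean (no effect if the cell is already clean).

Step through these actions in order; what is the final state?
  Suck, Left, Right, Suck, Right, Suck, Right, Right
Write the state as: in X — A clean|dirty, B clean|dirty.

t=1 Suck ⇒ in B — A dirty, B clean
t=2 Left ⇒ in A — A dirty, B clean
t=3 Right ⇒ in B — A dirty, B clean
t=4 Suck ⇒ in B — A dirty, B clean
t=5 Right ⇒ in B — A dirty, B clean
t=6 Suck ⇒ in B — A dirty, B clean
t=7 Right ⇒ in B — A dirty, B clean
t=8 Right ⇒ in B — A dirty, B clean

in B — A dirty, B clean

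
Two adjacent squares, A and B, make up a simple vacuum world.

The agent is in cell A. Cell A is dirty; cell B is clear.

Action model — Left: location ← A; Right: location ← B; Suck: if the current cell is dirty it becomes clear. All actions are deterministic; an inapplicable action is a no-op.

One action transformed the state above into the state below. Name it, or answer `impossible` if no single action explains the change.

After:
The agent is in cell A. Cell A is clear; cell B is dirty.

try  Left: <A|dirty|clear>
try Right: <B|dirty|clear>
try  Suck: <A|clear|clear>
no single action produces the after-state

impossible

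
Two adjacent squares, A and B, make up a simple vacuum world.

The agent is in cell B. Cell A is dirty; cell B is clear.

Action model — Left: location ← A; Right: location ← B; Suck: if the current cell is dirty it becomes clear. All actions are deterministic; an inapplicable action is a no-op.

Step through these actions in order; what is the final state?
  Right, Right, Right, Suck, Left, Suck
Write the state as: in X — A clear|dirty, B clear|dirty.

t=1 Right ⇒ in B — A dirty, B clear
t=2 Right ⇒ in B — A dirty, B clear
t=3 Right ⇒ in B — A dirty, B clear
t=4 Suck ⇒ in B — A dirty, B clear
t=5 Left ⇒ in A — A dirty, B clear
t=6 Suck ⇒ in A — A clear, B clear

in A — A clear, B clear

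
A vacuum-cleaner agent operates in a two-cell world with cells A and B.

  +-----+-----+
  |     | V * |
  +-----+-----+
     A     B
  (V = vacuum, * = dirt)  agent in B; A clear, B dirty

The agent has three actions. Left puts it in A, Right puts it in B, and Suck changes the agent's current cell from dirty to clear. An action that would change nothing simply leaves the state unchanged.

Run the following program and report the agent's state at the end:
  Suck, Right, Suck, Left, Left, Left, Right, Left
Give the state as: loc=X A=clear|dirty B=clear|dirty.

1) do Suck; now loc=B A=clear B=clear
2) do Right; now loc=B A=clear B=clear
3) do Suck; now loc=B A=clear B=clear
4) do Left; now loc=A A=clear B=clear
5) do Left; now loc=A A=clear B=clear
6) do Left; now loc=A A=clear B=clear
7) do Right; now loc=B A=clear B=clear
8) do Left; now loc=A A=clear B=clear

loc=A A=clear B=clear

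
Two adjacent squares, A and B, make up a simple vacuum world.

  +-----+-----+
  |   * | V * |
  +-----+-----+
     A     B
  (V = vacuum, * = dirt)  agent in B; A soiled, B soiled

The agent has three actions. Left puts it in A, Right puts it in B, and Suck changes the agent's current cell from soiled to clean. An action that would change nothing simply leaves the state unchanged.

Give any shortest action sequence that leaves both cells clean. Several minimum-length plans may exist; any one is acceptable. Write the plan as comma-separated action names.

Suck, Left, Suck

1. Suck → (B; A:soiled, B:clean)
2. Left → (A; A:soiled, B:clean)
3. Suck → (A; A:clean, B:clean)
min 3: Suck B + move + Suck A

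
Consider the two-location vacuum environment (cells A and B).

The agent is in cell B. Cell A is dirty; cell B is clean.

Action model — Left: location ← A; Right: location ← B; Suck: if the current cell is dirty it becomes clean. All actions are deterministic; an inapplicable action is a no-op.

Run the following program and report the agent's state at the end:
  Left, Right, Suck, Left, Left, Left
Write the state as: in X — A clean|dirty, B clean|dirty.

in A — A dirty, B clean

Left (#1): in A — A dirty, B clean
Right (#2): in B — A dirty, B clean
Suck (#3): in B — A dirty, B clean
Left (#4): in A — A dirty, B clean
Left (#5): in A — A dirty, B clean
Left (#6): in A — A dirty, B clean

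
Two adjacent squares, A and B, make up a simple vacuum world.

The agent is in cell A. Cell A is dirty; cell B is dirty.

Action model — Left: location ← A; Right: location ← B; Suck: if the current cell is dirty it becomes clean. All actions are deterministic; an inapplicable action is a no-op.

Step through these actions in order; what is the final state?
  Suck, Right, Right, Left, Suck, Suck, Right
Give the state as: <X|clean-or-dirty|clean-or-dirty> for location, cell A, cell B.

t=1 Suck ⇒ <A|clean|dirty>
t=2 Right ⇒ <B|clean|dirty>
t=3 Right ⇒ <B|clean|dirty>
t=4 Left ⇒ <A|clean|dirty>
t=5 Suck ⇒ <A|clean|dirty>
t=6 Suck ⇒ <A|clean|dirty>
t=7 Right ⇒ <B|clean|dirty>

<B|clean|dirty>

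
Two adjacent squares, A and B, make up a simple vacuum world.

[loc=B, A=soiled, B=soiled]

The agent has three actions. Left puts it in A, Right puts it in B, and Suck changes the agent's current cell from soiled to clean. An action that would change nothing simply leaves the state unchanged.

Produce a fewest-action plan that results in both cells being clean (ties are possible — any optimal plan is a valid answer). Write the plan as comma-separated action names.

Suck, Left, Suck

1) do Suck; now in B — A soiled, B clean
2) do Left; now in A — A soiled, B clean
3) do Suck; now in A — A clean, B clean
min 3: Suck B + move + Suck A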